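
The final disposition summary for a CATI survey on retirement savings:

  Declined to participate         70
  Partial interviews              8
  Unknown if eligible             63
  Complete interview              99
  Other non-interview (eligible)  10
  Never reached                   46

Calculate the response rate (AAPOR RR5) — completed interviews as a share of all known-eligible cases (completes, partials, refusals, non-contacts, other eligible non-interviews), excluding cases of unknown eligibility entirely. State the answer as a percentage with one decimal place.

Num: 99
Denom: 99 + 8 + 70 + 46 + 10 = 233
RR5 = 99 / 233 = 0.4249

42.5%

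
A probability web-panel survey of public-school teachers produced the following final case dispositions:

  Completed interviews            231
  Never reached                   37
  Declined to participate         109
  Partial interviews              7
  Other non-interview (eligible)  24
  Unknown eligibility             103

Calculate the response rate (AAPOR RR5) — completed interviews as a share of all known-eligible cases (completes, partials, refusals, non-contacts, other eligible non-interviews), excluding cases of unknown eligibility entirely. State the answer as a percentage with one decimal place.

Numerator → 231
Base → 231 + 7 + 109 + 37 + 24 = 408
RR5 = 231 / 408 = 0.5662

56.6%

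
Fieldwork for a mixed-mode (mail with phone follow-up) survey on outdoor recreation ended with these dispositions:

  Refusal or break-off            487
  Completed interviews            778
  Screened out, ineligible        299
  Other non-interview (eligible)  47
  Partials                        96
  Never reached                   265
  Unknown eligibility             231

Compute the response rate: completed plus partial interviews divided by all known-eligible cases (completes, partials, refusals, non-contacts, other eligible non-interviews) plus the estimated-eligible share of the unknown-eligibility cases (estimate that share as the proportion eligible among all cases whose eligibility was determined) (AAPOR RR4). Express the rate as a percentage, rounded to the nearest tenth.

Top → 778 + 96 = 874
Eligible (known) → 778 + 96 + 487 + 265 + 47 = 1673
e = 1673 / (1673 + 299) = 1673 / 1972 = 0.8484
Estimated eligible among unknowns → 0.8484 × 231 = 195.98
Denominator → 1673 + 195.98 = 1868.98
RR4 = 874 / 1868.98 = 0.4676

46.8%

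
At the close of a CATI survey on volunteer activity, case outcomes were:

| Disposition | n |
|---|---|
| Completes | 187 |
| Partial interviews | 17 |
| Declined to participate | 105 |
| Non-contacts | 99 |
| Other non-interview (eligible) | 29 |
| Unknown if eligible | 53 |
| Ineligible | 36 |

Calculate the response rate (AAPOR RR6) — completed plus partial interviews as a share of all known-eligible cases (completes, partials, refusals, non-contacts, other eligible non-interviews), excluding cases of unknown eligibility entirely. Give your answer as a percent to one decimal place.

Numerator = 187 + 17 = 204
Base = 187 + 17 + 105 + 99 + 29 = 437
RR6 = 204 / 437 = 0.4668

46.7%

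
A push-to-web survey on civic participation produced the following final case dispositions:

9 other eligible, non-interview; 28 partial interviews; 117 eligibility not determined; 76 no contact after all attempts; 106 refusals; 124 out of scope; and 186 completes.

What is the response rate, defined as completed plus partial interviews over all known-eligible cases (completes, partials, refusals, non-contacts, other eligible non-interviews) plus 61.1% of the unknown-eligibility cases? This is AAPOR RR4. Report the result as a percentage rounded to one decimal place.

Num → 186 + 28 = 214
Determined eligible → 186 + 28 + 106 + 76 + 9 = 405
e × U → 0.6110 × 117 = 71.49
Denom → 405 + 71.49 = 476.49
RR4 = 214 / 476.49 = 0.4491

44.9%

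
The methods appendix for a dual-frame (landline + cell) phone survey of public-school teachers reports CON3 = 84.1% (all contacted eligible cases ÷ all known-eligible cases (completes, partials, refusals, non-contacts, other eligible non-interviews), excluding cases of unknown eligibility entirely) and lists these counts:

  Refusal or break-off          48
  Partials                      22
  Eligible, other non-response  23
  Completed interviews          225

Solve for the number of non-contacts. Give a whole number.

60

Numerator: 225 + 22 + 48 + 23 = 318
CON3 = 318 / D = 0.841
D = 318 / 0.841 = 378.1
Rest of base = 318
non-contacts = 378.1 − 318 ≈ 60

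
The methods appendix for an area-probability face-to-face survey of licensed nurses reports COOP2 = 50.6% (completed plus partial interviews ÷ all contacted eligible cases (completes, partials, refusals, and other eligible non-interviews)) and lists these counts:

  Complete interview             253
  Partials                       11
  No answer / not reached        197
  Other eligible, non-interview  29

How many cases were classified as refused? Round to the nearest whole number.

Num: 253 + 11 = 264
COOP2 = 264 / D = 0.506
D = 264 / 0.506 = 521.7
Other denominator terms total 293
refused = 521.7 − 293 ≈ 229

229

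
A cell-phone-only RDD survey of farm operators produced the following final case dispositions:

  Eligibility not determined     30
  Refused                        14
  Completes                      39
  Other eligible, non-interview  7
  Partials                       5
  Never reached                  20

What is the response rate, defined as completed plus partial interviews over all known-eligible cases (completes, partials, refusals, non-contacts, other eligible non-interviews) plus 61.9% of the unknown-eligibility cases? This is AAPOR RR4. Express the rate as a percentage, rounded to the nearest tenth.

42.5%

Numerator → 39 + 5 = 44
Eligible (known) → 39 + 5 + 14 + 20 + 7 = 85
Eligible share of unknowns → 0.6190 × 30 = 18.57
Denominator → 85 + 18.57 = 103.57
RR4 = 44 / 103.57 = 0.4248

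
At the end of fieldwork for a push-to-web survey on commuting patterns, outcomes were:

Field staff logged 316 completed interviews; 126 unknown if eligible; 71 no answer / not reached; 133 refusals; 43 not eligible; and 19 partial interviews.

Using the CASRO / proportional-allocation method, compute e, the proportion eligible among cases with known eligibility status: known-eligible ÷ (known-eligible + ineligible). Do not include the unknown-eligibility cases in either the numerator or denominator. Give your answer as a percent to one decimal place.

Eligible (known): 316 + 19 + 133 + 71 = 539
e = 539 / (539 + 43) = 539 / 582 = 0.9261

92.6%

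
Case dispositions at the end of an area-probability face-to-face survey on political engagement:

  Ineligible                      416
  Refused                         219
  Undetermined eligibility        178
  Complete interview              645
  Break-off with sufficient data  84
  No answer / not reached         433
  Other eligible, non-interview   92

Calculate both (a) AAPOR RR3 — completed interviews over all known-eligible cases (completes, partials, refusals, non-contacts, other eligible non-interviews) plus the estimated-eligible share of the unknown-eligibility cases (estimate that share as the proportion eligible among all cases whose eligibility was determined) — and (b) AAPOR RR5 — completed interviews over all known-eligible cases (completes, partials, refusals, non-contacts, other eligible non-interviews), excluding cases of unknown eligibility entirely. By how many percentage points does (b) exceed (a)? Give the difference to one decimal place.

3.8

Numerator: 645
Known eligible: 645 + 84 + 219 + 433 + 92 = 1473
e = 1473 / (1473 + 416) = 1473 / 1889 = 0.7798
Eligible share of unknowns: 0.7798 × 178 = 138.80
Base: 1473 + 138.80 = 1611.80
RR3 = 645 / 1611.80 = 0.4002
Base: 645 + 84 + 219 + 433 + 92 = 1473
RR5 = 645 / 1473 = 0.4379
Difference = 43.79 − 40.02 = 3.77 percentage points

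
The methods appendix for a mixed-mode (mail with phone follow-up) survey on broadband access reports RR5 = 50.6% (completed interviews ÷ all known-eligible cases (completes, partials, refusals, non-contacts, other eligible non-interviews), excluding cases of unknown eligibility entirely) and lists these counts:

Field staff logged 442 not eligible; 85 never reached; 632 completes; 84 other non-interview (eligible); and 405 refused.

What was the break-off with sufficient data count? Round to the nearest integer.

RR5 = 632 / D = 0.506
D = 632 / 0.506 = 1249.0
Remaining denominator categories sum to 1206
break-off with sufficient data = 1249.0 − 1206 ≈ 43

43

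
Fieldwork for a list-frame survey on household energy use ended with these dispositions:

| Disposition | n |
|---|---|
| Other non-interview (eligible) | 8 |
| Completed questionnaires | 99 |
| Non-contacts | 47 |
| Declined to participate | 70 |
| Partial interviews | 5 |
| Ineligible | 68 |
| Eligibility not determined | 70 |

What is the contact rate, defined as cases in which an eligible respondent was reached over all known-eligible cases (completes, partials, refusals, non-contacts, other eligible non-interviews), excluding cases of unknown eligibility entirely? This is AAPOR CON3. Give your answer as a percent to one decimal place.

Numerator: 99 + 5 + 70 + 8 = 182
Denominator: 99 + 5 + 70 + 47 + 8 = 229
CON3 = 182 / 229 = 0.7948

79.5%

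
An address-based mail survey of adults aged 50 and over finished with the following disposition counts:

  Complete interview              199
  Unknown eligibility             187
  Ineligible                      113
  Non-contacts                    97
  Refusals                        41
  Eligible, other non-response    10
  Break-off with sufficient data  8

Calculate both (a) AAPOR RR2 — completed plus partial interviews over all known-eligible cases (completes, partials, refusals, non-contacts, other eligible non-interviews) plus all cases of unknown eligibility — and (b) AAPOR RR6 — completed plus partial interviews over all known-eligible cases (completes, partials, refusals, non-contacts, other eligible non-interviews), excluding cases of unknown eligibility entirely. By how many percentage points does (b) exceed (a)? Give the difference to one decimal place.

20.1

Top = 199 + 8 = 207
Denom = 199 + 8 + 41 + 97 + 10 + 187 = 542
RR2 = 207 / 542 = 0.3819
Denom = 199 + 8 + 41 + 97 + 10 = 355
RR6 = 207 / 355 = 0.5831
Difference = 58.31 − 38.19 = 20.12 percentage points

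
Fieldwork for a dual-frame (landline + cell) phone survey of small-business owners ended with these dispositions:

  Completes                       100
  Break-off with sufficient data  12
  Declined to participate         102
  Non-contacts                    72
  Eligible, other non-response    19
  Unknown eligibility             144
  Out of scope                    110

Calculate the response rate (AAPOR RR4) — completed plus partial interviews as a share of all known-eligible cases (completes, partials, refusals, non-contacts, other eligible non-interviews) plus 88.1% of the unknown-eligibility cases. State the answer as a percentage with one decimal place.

25.9%

Numerator → 100 + 12 = 112
Known eligible → 100 + 12 + 102 + 72 + 19 = 305
Eligible share of unknowns → 0.8810 × 144 = 126.86
Denominator → 305 + 126.86 = 431.86
RR4 = 112 / 431.86 = 0.2593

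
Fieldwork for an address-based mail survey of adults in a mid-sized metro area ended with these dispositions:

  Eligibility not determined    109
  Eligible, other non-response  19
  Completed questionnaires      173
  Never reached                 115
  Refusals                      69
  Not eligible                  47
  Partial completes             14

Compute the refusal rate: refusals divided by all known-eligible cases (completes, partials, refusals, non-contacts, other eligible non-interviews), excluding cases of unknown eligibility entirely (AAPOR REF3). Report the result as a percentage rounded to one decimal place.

Num: 69
Denominator: 173 + 14 + 69 + 115 + 19 = 390
REF3 = 69 / 390 = 0.1769

17.7%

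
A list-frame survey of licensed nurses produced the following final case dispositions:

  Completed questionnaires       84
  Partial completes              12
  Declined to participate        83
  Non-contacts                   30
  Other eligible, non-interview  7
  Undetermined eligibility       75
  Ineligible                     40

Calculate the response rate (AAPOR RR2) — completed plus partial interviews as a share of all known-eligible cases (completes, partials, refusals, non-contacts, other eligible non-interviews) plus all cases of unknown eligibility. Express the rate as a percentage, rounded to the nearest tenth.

33.0%

Num = 84 + 12 = 96
Denom = 84 + 12 + 83 + 30 + 7 + 75 = 291
RR2 = 96 / 291 = 0.3299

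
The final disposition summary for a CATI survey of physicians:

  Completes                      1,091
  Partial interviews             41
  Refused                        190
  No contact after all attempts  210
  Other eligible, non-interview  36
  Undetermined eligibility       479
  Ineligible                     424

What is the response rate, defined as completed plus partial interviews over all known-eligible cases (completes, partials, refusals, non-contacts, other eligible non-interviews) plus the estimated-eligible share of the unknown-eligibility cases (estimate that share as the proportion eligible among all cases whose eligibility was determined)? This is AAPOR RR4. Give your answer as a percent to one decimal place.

58.2%

Numerator: 1091 + 41 = 1132
Known eligible: 1091 + 41 + 190 + 210 + 36 = 1568
e = 1568 / (1568 + 424) = 1568 / 1992 = 0.7871
e × U: 0.7871 × 479 = 377.02
Denominator: 1568 + 377.02 = 1945.02
RR4 = 1132 / 1945.02 = 0.5820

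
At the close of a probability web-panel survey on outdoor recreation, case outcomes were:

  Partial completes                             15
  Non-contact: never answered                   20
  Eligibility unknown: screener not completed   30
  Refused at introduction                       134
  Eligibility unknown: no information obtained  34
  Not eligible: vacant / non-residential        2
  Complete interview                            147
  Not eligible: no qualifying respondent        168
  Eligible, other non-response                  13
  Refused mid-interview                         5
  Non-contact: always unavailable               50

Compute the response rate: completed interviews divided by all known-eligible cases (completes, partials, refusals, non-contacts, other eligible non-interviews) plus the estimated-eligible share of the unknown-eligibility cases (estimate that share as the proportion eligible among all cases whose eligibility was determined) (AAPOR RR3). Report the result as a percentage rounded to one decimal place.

Refusal or break-off = 134 + 5 = 139
Never reached = 20 + 50 = 70
Unknown if eligible = 30 + 34 = 64
Out of scope = 168 + 2 = 170
Numerator → 147
Eligible (known) → 147 + 15 + 139 + 70 + 13 = 384
e = 384 / (384 + 170) = 384 / 554 = 0.6931
Eligible share of unknowns → 0.6931 × 64 = 44.36
Base → 384 + 44.36 = 428.36
RR3 = 147 / 428.36 = 0.3432

34.3%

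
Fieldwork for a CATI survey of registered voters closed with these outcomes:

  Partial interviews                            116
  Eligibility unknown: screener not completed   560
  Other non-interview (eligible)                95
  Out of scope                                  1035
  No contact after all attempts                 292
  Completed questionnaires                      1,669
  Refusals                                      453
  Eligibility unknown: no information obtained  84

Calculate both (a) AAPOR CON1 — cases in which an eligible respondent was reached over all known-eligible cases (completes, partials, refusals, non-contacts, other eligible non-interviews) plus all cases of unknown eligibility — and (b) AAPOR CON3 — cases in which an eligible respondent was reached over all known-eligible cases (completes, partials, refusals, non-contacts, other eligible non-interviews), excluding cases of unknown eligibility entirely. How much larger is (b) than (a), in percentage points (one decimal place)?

17.5

Unknown eligibility = 560 + 84 = 644
Numerator = 1669 + 116 + 453 + 95 = 2333
Base = 1669 + 116 + 453 + 292 + 95 + 644 = 3269
CON1 = 2333 / 3269 = 0.7137
Base = 1669 + 116 + 453 + 292 + 95 = 2625
CON3 = 2333 / 2625 = 0.8888
Difference = 88.88 − 71.37 = 17.51 percentage points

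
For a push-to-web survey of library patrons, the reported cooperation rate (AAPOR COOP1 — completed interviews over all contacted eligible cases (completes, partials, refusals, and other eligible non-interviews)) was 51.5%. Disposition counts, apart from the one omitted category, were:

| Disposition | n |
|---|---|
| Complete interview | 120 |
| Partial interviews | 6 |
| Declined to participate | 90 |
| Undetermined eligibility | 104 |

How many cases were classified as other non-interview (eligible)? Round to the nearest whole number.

17

COOP1 = 120 / D = 0.515
D = 120 / 0.515 = 233.0
Other denominator terms total 216
other non-interview (eligible) = 233.0 − 216 ≈ 17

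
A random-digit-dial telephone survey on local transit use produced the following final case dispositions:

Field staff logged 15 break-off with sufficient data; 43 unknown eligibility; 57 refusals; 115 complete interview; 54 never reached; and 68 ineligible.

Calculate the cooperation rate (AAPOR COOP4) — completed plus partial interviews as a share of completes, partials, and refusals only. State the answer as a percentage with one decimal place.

69.5%

Num → 115 + 15 = 130
Denominator → 115 + 15 + 57 = 187
COOP4 = 130 / 187 = 0.6952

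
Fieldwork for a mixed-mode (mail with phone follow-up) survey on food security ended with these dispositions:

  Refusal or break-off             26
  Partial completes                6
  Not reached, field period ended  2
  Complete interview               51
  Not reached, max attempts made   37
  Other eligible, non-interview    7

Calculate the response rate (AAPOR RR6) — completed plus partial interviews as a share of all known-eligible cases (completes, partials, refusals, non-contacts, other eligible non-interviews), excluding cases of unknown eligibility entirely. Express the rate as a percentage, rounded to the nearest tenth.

No contact after all attempts = 2 + 37 = 39
Num: 51 + 6 = 57
Denominator: 51 + 6 + 26 + 39 + 7 = 129
RR6 = 57 / 129 = 0.4419

44.2%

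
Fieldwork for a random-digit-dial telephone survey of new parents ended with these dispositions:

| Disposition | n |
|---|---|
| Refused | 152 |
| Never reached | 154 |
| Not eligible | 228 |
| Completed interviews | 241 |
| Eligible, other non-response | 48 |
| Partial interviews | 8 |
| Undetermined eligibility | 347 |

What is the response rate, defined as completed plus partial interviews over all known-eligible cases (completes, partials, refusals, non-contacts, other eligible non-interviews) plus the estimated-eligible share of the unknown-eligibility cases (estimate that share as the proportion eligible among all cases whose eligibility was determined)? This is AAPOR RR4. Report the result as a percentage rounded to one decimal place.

29.1%

Num: 241 + 8 = 249
Known eligible: 241 + 8 + 152 + 154 + 48 = 603
e = 603 / (603 + 228) = 603 / 831 = 0.7256
Eligible share of unknowns: 0.7256 × 347 = 251.78
Denom: 603 + 251.78 = 854.78
RR4 = 249 / 854.78 = 0.2913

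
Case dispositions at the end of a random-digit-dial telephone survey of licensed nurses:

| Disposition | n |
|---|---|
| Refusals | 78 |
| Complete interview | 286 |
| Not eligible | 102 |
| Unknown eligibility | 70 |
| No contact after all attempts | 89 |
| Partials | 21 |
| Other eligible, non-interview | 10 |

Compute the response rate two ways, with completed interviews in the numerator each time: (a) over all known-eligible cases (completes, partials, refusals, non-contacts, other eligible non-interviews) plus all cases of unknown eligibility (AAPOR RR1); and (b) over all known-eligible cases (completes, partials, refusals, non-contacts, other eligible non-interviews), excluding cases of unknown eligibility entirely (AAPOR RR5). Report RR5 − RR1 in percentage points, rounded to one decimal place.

7.5

Top → 286
Denom → 286 + 21 + 78 + 89 + 10 + 70 = 554
RR1 = 286 / 554 = 0.5162
Denom → 286 + 21 + 78 + 89 + 10 = 484
RR5 = 286 / 484 = 0.5909
Difference = 59.09 − 51.62 = 7.47 percentage points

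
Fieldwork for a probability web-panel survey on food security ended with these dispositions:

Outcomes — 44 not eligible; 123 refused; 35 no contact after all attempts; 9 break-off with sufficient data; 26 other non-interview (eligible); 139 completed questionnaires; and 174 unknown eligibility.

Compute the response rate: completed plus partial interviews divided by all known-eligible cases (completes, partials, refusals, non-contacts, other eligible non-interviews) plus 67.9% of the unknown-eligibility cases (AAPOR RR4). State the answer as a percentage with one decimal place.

Top: 139 + 9 = 148
Determined eligible: 139 + 9 + 123 + 35 + 26 = 332
e × U: 0.6790 × 174 = 118.15
Base: 332 + 118.15 = 450.15
RR4 = 148 / 450.15 = 0.3288

32.9%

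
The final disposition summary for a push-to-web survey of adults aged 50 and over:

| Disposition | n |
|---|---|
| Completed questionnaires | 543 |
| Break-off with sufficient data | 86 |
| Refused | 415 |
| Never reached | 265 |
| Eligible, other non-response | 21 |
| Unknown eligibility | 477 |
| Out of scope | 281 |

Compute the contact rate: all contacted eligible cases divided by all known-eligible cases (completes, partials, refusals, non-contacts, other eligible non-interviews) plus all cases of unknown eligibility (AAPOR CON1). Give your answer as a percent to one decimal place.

58.9%

Numerator: 543 + 86 + 415 + 21 = 1065
Denom: 543 + 86 + 415 + 265 + 21 + 477 = 1807
CON1 = 1065 / 1807 = 0.5894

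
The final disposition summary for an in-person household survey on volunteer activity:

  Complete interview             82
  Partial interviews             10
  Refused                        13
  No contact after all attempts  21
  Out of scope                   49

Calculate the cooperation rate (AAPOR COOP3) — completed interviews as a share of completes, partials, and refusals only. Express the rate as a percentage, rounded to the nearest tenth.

Numerator: 82
Denominator: 82 + 10 + 13 = 105
COOP3 = 82 / 105 = 0.7810

78.1%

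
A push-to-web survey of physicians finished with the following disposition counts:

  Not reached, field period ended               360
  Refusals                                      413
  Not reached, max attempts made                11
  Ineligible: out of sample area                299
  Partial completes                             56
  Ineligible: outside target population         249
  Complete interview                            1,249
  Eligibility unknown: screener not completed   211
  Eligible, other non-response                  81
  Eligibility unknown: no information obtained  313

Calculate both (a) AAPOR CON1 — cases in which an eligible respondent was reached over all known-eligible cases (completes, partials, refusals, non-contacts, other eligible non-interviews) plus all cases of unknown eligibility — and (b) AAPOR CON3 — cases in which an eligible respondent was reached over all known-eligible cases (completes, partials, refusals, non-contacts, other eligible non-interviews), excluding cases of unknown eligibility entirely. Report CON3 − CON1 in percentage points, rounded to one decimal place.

16.1

No contact after all attempts = 360 + 11 = 371
Eligibility not determined = 211 + 313 = 524
Out of scope = 249 + 299 = 548
Top = 1249 + 56 + 413 + 81 = 1799
Denominator = 1249 + 56 + 413 + 371 + 81 + 524 = 2694
CON1 = 1799 / 2694 = 0.6678
Denominator = 1249 + 56 + 413 + 371 + 81 = 2170
CON3 = 1799 / 2170 = 0.8290
Difference = 82.90 − 66.78 = 16.12 percentage points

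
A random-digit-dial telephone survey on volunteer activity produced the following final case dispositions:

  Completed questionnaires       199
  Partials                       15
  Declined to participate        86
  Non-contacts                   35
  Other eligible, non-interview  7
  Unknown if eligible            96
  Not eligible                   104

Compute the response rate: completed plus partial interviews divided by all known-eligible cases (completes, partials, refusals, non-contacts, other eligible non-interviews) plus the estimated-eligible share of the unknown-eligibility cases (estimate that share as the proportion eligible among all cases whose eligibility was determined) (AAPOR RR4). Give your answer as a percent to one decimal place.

Top = 199 + 15 = 214
Known eligible = 199 + 15 + 86 + 35 + 7 = 342
e = 342 / (342 + 104) = 342 / 446 = 0.7668
Estimated eligible among unknowns = 0.7668 × 96 = 73.61
Base = 342 + 73.61 = 415.61
RR4 = 214 / 415.61 = 0.5149

51.5%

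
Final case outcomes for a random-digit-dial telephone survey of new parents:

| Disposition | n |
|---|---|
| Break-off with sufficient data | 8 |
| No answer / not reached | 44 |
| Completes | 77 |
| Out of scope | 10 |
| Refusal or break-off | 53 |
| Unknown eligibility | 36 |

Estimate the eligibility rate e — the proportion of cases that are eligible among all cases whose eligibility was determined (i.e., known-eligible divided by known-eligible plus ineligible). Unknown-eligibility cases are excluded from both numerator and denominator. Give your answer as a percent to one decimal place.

94.8%

Eligible (known) = 77 + 8 + 53 + 44 = 182
e = 182 / (182 + 10) = 182 / 192 = 0.9479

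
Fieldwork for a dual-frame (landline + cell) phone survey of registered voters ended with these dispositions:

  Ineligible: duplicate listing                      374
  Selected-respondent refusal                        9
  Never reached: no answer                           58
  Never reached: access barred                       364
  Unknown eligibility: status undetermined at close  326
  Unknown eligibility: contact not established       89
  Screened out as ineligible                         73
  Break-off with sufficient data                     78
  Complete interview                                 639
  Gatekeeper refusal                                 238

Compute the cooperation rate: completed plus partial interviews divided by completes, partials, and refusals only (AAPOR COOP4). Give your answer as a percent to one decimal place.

74.4%

Declined to participate = 238 + 9 = 247
No answer / not reached = 58 + 364 = 422
Unknown if eligible = 89 + 326 = 415
Out of scope = 73 + 374 = 447
Top = 639 + 78 = 717
Base = 639 + 78 + 247 = 964
COOP4 = 717 / 964 = 0.7438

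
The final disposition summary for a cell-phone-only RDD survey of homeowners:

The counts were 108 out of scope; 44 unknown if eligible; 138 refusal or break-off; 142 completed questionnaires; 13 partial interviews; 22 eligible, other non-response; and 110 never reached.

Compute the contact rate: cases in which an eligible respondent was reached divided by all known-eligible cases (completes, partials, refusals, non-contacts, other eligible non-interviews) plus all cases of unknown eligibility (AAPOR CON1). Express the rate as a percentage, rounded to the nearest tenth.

Top: 142 + 13 + 138 + 22 = 315
Denominator: 142 + 13 + 138 + 110 + 22 + 44 = 469
CON1 = 315 / 469 = 0.6716

67.2%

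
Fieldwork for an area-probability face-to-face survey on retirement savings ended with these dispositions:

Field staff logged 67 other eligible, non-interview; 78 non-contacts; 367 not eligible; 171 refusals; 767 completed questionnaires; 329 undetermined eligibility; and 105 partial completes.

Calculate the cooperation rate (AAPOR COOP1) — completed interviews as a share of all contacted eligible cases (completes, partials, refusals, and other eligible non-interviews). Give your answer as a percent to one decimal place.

69.1%

Numerator → 767
Base → 767 + 105 + 171 + 67 = 1110
COOP1 = 767 / 1110 = 0.6910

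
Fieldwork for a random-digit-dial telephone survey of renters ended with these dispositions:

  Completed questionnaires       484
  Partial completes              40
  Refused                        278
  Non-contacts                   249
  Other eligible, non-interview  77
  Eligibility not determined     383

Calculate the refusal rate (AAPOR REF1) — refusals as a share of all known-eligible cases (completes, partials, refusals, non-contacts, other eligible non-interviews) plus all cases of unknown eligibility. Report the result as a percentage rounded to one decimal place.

18.4%

Numerator → 278
Denom → 484 + 40 + 278 + 249 + 77 + 383 = 1511
REF1 = 278 / 1511 = 0.1840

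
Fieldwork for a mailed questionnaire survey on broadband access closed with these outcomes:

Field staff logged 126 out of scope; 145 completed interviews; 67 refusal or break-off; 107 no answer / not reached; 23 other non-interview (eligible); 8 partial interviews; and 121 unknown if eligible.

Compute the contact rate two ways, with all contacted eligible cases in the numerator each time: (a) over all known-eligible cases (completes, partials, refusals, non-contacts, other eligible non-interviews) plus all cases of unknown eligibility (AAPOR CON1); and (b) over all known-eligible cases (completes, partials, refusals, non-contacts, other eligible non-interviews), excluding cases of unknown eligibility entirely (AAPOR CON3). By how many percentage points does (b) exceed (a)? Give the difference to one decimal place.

17.8

Num = 145 + 8 + 67 + 23 = 243
Denominator = 145 + 8 + 67 + 107 + 23 + 121 = 471
CON1 = 243 / 471 = 0.5159
Denominator = 145 + 8 + 67 + 107 + 23 = 350
CON3 = 243 / 350 = 0.6943
Difference = 69.43 − 51.59 = 17.84 percentage points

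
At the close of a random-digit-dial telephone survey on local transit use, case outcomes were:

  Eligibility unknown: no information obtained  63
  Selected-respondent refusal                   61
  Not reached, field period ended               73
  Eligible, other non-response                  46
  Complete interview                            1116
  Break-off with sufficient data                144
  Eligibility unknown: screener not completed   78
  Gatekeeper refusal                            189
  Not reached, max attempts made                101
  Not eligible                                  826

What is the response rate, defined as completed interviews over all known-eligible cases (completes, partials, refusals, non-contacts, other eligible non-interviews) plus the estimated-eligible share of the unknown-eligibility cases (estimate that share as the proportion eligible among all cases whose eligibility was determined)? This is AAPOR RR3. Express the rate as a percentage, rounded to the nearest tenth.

Refusal or break-off = 189 + 61 = 250
No answer / not reached = 73 + 101 = 174
Unknown if eligible = 78 + 63 = 141
Top: 1116
Determined eligible: 1116 + 144 + 250 + 174 + 46 = 1730
e = 1730 / (1730 + 826) = 1730 / 2556 = 0.6768
e × U: 0.6768 × 141 = 95.43
Denom: 1730 + 95.43 = 1825.43
RR3 = 1116 / 1825.43 = 0.6114

61.1%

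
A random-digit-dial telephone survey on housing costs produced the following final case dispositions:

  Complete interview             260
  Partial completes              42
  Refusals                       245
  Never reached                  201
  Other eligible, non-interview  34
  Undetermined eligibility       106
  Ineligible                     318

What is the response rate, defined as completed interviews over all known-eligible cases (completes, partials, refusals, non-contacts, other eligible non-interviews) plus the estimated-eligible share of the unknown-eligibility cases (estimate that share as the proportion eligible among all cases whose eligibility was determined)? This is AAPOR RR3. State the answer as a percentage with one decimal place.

30.3%

Num = 260
Determined eligible = 260 + 42 + 245 + 201 + 34 = 782
e = 782 / (782 + 318) = 782 / 1100 = 0.7109
Eligible share of unknowns = 0.7109 × 106 = 75.36
Base = 782 + 75.36 = 857.36
RR3 = 260 / 857.36 = 0.3033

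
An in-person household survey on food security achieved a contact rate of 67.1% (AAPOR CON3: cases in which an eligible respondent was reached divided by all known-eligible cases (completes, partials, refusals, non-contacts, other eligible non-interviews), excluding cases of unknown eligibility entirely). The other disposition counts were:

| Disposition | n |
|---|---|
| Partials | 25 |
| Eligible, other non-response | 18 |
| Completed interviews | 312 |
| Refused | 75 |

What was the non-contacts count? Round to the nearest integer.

Top → 312 + 25 + 75 + 18 = 430
CON3 = 430 / D = 0.671
D = 430 / 0.671 = 640.8
Rest of base = 430
non-contacts = 640.8 − 430 ≈ 211

211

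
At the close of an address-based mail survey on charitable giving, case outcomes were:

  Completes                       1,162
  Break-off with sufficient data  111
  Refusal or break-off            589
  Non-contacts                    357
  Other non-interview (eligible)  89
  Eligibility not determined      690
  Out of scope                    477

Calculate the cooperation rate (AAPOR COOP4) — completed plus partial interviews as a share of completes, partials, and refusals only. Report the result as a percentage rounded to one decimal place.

68.4%

Num → 1162 + 111 = 1273
Denominator → 1162 + 111 + 589 = 1862
COOP4 = 1273 / 1862 = 0.6837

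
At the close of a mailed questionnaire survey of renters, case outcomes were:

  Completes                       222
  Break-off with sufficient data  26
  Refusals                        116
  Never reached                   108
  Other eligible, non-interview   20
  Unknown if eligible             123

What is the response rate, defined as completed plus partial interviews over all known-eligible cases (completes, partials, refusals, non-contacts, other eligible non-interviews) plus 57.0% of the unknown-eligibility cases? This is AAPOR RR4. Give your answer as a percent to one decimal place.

44.1%

Num → 222 + 26 = 248
Eligible (known) → 222 + 26 + 116 + 108 + 20 = 492
Eligible share of unknowns → 0.5700 × 123 = 70.11
Base → 492 + 70.11 = 562.11
RR4 = 248 / 562.11 = 0.4412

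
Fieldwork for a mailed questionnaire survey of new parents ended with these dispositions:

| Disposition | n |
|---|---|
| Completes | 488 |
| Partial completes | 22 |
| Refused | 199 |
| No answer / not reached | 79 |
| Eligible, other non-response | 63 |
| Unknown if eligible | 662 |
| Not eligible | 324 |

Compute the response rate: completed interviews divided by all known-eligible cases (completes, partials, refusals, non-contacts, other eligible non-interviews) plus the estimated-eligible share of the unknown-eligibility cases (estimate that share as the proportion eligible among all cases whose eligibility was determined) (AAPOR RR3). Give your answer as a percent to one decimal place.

Top = 488
Determined eligible = 488 + 22 + 199 + 79 + 63 = 851
e = 851 / (851 + 324) = 851 / 1175 = 0.7243
e × U = 0.7243 × 662 = 479.49
Base = 851 + 479.49 = 1330.49
RR3 = 488 / 1330.49 = 0.3668

36.7%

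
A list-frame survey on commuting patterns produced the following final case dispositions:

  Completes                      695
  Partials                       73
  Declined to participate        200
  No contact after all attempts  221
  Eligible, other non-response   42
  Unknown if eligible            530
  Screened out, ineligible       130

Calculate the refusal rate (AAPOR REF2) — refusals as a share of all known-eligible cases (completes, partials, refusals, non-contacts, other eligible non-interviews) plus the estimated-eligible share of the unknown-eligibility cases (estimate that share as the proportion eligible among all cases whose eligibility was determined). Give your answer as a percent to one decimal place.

11.7%

Numerator → 200
Known eligible → 695 + 73 + 200 + 221 + 42 = 1231
e = 1231 / (1231 + 130) = 1231 / 1361 = 0.9045
e × U → 0.9045 × 530 = 479.38
Denominator → 1231 + 479.38 = 1710.38
REF2 = 200 / 1710.38 = 0.1169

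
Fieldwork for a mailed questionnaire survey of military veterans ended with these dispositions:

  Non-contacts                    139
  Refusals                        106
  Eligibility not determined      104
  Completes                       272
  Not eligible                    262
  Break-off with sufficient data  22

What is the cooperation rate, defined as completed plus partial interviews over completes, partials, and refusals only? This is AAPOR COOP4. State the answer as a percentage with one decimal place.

Numerator = 272 + 22 = 294
Denominator = 272 + 22 + 106 = 400
COOP4 = 294 / 400 = 0.7350

73.5%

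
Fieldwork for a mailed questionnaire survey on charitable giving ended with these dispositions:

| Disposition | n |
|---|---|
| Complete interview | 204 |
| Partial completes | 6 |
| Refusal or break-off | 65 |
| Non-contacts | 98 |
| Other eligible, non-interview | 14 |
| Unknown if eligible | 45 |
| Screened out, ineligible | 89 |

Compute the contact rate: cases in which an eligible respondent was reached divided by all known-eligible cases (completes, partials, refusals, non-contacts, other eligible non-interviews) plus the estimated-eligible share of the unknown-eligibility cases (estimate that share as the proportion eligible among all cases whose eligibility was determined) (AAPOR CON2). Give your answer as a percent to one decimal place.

68.2%

Numerator = 204 + 6 + 65 + 14 = 289
Eligible (known) = 204 + 6 + 65 + 98 + 14 = 387
e = 387 / (387 + 89) = 387 / 476 = 0.8130
Estimated eligible among unknowns = 0.8130 × 45 = 36.59
Base = 387 + 36.59 = 423.59
CON2 = 289 / 423.59 = 0.6823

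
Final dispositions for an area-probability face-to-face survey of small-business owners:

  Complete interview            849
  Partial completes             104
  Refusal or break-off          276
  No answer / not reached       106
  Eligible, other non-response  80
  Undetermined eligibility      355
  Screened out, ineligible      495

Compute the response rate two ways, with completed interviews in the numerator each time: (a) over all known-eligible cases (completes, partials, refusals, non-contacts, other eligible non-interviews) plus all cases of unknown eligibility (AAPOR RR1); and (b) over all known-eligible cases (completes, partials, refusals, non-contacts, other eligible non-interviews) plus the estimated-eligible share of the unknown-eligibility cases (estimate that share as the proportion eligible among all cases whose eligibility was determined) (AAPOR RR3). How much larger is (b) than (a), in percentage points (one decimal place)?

Top → 849
Denominator → 849 + 104 + 276 + 106 + 80 + 355 = 1770
RR1 = 849 / 1770 = 0.4797
Known eligible → 849 + 104 + 276 + 106 + 80 = 1415
e = 1415 / (1415 + 495) = 1415 / 1910 = 0.7408
Eligible share of unknowns → 0.7408 × 355 = 262.98
Denominator → 1415 + 262.98 = 1677.98
RR3 = 849 / 1677.98 = 0.5060
Difference = 50.60 − 47.97 = 2.63 percentage points

2.6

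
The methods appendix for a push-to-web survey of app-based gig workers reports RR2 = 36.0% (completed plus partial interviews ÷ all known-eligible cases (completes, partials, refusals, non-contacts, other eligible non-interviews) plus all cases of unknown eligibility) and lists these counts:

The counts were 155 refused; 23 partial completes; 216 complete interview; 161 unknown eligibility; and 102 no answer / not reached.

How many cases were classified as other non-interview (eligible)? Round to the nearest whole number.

Num = 216 + 23 = 239
RR2 = 239 / D = 0.360
D = 239 / 0.360 = 663.9
Remaining denominator categories sum to 657
other non-interview (eligible) = 663.9 − 657 ≈ 7

7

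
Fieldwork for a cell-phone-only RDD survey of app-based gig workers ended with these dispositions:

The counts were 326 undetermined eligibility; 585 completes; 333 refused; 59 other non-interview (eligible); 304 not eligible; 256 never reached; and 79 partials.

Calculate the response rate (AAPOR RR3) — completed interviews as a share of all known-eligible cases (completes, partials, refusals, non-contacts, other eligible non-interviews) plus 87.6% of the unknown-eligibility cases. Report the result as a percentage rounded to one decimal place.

36.6%

Numerator: 585
Known eligible: 585 + 79 + 333 + 256 + 59 = 1312
e × U: 0.8760 × 326 = 285.58
Base: 1312 + 285.58 = 1597.58
RR3 = 585 / 1597.58 = 0.3662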